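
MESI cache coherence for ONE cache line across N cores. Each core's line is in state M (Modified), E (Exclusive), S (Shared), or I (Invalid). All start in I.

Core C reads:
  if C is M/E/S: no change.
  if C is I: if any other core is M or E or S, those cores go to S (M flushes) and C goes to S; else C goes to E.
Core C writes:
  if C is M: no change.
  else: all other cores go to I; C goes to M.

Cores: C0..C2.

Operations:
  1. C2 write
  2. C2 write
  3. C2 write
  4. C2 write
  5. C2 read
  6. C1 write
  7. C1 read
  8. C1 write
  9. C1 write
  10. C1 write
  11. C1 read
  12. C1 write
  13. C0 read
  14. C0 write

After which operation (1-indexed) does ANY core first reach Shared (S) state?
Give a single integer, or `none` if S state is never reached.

Answer: 13

Derivation:
Op 1: C2 write [C2 write: invalidate none -> C2=M] -> [I,I,M]
Op 2: C2 write [C2 write: already M (modified), no change] -> [I,I,M]
Op 3: C2 write [C2 write: already M (modified), no change] -> [I,I,M]
Op 4: C2 write [C2 write: already M (modified), no change] -> [I,I,M]
Op 5: C2 read [C2 read: already in M, no change] -> [I,I,M]
Op 6: C1 write [C1 write: invalidate ['C2=M'] -> C1=M] -> [I,M,I]
Op 7: C1 read [C1 read: already in M, no change] -> [I,M,I]
Op 8: C1 write [C1 write: already M (modified), no change] -> [I,M,I]
Op 9: C1 write [C1 write: already M (modified), no change] -> [I,M,I]
Op 10: C1 write [C1 write: already M (modified), no change] -> [I,M,I]
Op 11: C1 read [C1 read: already in M, no change] -> [I,M,I]
Op 12: C1 write [C1 write: already M (modified), no change] -> [I,M,I]
Op 13: C0 read [C0 read from I: others=['C1=M'] -> C0=S, others downsized to S] -> [S,S,I]
  -> First S state at op 13; remaining ops need not be traced.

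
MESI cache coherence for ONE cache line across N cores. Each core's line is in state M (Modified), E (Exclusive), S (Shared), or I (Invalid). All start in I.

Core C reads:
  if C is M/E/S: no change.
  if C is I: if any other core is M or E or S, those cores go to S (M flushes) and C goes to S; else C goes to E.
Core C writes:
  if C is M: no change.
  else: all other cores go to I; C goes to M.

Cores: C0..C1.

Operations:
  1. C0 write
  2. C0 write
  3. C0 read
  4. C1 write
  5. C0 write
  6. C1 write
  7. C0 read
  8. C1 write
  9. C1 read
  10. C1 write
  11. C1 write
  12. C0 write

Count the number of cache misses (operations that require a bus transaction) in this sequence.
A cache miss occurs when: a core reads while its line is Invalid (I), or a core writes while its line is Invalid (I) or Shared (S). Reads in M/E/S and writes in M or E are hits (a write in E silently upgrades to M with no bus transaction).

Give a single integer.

Answer: 7

Derivation:
Op 1: C0 write [C0 write: invalidate none -> C0=M] -> [M,I] [MISS #1: write from I]
Op 2: C0 write [C0 write: already M (modified), no change] -> [M,I] [hit: write from M]
Op 3: C0 read [C0 read: already in M, no change] -> [M,I] [hit: read from M]
Op 4: C1 write [C1 write: invalidate ['C0=M'] -> C1=M] -> [I,M] [MISS #2: write from I]
Op 5: C0 write [C0 write: invalidate ['C1=M'] -> C0=M] -> [M,I] [MISS #3: write from I]
Op 6: C1 write [C1 write: invalidate ['C0=M'] -> C1=M] -> [I,M] [MISS #4: write from I]
Op 7: C0 read [C0 read from I: others=['C1=M'] -> C0=S, others downsized to S] -> [S,S] [MISS #5: read from I]
Op 8: C1 write [C1 write: invalidate ['C0=S'] -> C1=M] -> [I,M] [MISS #6: write from S]
Op 9: C1 read [C1 read: already in M, no change] -> [I,M] [hit: read from M]
Op 10: C1 write [C1 write: already M (modified), no change] -> [I,M] [hit: write from M]
Op 11: C1 write [C1 write: already M (modified), no change] -> [I,M] [hit: write from M]
Op 12: C0 write [C0 write: invalidate ['C1=M'] -> C0=M] -> [M,I] [MISS #7: write from I]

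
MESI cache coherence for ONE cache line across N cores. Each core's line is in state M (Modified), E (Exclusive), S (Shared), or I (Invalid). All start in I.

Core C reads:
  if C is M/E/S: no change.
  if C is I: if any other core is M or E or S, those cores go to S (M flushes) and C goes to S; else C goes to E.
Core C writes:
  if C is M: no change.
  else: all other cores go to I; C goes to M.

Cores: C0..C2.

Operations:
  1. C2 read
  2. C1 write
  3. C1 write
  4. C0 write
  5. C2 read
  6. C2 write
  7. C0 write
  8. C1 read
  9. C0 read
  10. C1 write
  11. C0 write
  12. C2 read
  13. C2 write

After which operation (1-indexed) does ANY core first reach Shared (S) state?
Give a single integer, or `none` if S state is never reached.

Op 1: C2 read [C2 read from I: no other sharers -> C2=E (exclusive)] -> [I,I,E]
Op 2: C1 write [C1 write: invalidate ['C2=E'] -> C1=M] -> [I,M,I]
Op 3: C1 write [C1 write: already M (modified), no change] -> [I,M,I]
Op 4: C0 write [C0 write: invalidate ['C1=M'] -> C0=M] -> [M,I,I]
Op 5: C2 read [C2 read from I: others=['C0=M'] -> C2=S, others downsized to S] -> [S,I,S]
  -> First S state at op 5; remaining ops need not be traced.

Answer: 5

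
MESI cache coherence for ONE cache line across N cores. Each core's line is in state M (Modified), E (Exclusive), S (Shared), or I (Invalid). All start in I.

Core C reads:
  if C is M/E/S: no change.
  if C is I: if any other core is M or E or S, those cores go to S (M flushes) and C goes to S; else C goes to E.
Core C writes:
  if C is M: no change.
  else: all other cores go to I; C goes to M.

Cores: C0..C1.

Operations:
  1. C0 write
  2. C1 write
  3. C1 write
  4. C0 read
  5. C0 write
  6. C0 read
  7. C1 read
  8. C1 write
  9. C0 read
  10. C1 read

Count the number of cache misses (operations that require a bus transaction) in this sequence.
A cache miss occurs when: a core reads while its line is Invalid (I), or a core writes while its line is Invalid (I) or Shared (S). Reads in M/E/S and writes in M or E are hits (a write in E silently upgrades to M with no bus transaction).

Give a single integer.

Op 1: C0 write [C0 write: invalidate none -> C0=M] -> [M,I] [MISS #1: write from I]
Op 2: C1 write [C1 write: invalidate ['C0=M'] -> C1=M] -> [I,M] [MISS #2: write from I]
Op 3: C1 write [C1 write: already M (modified), no change] -> [I,M] [hit: write from M]
Op 4: C0 read [C0 read from I: others=['C1=M'] -> C0=S, others downsized to S] -> [S,S] [MISS #3: read from I]
Op 5: C0 write [C0 write: invalidate ['C1=S'] -> C0=M] -> [M,I] [MISS #4: write from S]
Op 6: C0 read [C0 read: already in M, no change] -> [M,I] [hit: read from M]
Op 7: C1 read [C1 read from I: others=['C0=M'] -> C1=S, others downsized to S] -> [S,S] [MISS #5: read from I]
Op 8: C1 write [C1 write: invalidate ['C0=S'] -> C1=M] -> [I,M] [MISS #6: write from S]
Op 9: C0 read [C0 read from I: others=['C1=M'] -> C0=S, others downsized to S] -> [S,S] [MISS #7: read from I]
Op 10: C1 read [C1 read: already in S, no change] -> [S,S] [hit: read from S]

Answer: 7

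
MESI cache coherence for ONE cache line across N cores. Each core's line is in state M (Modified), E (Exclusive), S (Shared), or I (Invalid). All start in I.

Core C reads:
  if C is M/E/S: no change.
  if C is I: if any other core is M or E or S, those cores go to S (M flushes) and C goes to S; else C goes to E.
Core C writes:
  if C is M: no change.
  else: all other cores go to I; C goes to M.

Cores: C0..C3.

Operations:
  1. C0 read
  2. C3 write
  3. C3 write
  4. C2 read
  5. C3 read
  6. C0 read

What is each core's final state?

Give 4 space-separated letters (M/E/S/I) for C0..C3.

Op 1: C0 read [C0 read from I: no other sharers -> C0=E (exclusive)] -> [E,I,I,I]
Op 2: C3 write [C3 write: invalidate ['C0=E'] -> C3=M] -> [I,I,I,M]
Op 3: C3 write [C3 write: already M (modified), no change] -> [I,I,I,M]
Op 4: C2 read [C2 read from I: others=['C3=M'] -> C2=S, others downsized to S] -> [I,I,S,S]
Op 5: C3 read [C3 read: already in S, no change] -> [I,I,S,S]
Op 6: C0 read [C0 read from I: others=['C2=S', 'C3=S'] -> C0=S, others downsized to S] -> [S,I,S,S]

Answer: S I S S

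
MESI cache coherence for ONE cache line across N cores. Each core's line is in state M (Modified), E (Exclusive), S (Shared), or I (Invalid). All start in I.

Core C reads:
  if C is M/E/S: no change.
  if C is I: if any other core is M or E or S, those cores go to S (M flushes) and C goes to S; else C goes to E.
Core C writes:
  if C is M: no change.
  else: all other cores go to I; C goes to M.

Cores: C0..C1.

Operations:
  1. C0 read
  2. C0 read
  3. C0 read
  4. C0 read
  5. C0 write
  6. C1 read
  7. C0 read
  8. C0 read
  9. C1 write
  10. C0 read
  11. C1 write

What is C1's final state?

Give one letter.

Answer: M

Derivation:
Op 1: C0 read [C0 read from I: no other sharers -> C0=E (exclusive)] -> [E,I]
Op 2: C0 read [C0 read: already in E, no change] -> [E,I]
Op 3: C0 read [C0 read: already in E, no change] -> [E,I]
Op 4: C0 read [C0 read: already in E, no change] -> [E,I]
Op 5: C0 write [C0 write: invalidate none -> C0=M] -> [M,I]
Op 6: C1 read [C1 read from I: others=['C0=M'] -> C1=S, others downsized to S] -> [S,S]
Op 7: C0 read [C0 read: already in S, no change] -> [S,S]
Op 8: C0 read [C0 read: already in S, no change] -> [S,S]
Op 9: C1 write [C1 write: invalidate ['C0=S'] -> C1=M] -> [I,M]
Op 10: C0 read [C0 read from I: others=['C1=M'] -> C0=S, others downsized to S] -> [S,S]
Op 11: C1 write [C1 write: invalidate ['C0=S'] -> C1=M] -> [I,M]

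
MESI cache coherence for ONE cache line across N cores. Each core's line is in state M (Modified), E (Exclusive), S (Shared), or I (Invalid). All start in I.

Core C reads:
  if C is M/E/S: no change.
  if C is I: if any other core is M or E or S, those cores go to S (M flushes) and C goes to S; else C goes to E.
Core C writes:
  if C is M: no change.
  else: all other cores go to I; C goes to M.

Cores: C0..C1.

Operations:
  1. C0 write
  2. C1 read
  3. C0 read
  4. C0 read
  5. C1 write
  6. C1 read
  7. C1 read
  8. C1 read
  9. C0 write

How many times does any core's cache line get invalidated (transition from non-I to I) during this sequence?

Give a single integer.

Op 1: C0 write [C0 write: invalidate none -> C0=M] -> [M,I] (invalidations this op: 0; running total: 0)
Op 2: C1 read [C1 read from I: others=['C0=M'] -> C1=S, others downsized to S] -> [S,S] (invalidations this op: 0; running total: 0)
Op 3: C0 read [C0 read: already in S, no change] -> [S,S] (invalidations this op: 0; running total: 0)
Op 4: C0 read [C0 read: already in S, no change] -> [S,S] (invalidations this op: 0; running total: 0)
Op 5: C1 write [C1 write: invalidate ['C0=S'] -> C1=M] -> [I,M] (invalidations this op: 1; running total: 1)
Op 6: C1 read [C1 read: already in M, no change] -> [I,M] (invalidations this op: 0; running total: 1)
Op 7: C1 read [C1 read: already in M, no change] -> [I,M] (invalidations this op: 0; running total: 1)
Op 8: C1 read [C1 read: already in M, no change] -> [I,M] (invalidations this op: 0; running total: 1)
Op 9: C0 write [C0 write: invalidate ['C1=M'] -> C0=M] -> [M,I] (invalidations this op: 1; running total: 2)

Answer: 2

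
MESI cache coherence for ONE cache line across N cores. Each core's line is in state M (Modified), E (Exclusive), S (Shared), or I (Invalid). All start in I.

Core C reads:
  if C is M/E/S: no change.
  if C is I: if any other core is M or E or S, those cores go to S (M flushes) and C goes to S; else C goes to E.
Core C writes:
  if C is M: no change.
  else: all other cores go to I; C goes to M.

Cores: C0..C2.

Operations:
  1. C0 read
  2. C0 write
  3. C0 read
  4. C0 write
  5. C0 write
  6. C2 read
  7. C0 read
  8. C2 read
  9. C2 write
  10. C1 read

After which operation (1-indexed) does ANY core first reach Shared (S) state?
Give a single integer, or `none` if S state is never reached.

Answer: 6

Derivation:
Op 1: C0 read [C0 read from I: no other sharers -> C0=E (exclusive)] -> [E,I,I]
Op 2: C0 write [C0 write: invalidate none -> C0=M] -> [M,I,I]
Op 3: C0 read [C0 read: already in M, no change] -> [M,I,I]
Op 4: C0 write [C0 write: already M (modified), no change] -> [M,I,I]
Op 5: C0 write [C0 write: already M (modified), no change] -> [M,I,I]
Op 6: C2 read [C2 read from I: others=['C0=M'] -> C2=S, others downsized to S] -> [S,I,S]
  -> First S state at op 6; remaining ops need not be traced.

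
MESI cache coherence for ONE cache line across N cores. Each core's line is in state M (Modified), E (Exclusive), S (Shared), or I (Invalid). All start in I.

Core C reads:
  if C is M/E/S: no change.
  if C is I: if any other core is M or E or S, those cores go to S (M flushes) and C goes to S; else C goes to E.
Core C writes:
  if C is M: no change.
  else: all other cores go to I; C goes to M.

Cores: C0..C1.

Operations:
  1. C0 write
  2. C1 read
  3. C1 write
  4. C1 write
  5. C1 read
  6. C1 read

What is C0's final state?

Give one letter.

Answer: I

Derivation:
Op 1: C0 write [C0 write: invalidate none -> C0=M] -> [M,I]
Op 2: C1 read [C1 read from I: others=['C0=M'] -> C1=S, others downsized to S] -> [S,S]
Op 3: C1 write [C1 write: invalidate ['C0=S'] -> C1=M] -> [I,M]
Op 4: C1 write [C1 write: already M (modified), no change] -> [I,M]
Op 5: C1 read [C1 read: already in M, no change] -> [I,M]
Op 6: C1 read [C1 read: already in M, no change] -> [I,M]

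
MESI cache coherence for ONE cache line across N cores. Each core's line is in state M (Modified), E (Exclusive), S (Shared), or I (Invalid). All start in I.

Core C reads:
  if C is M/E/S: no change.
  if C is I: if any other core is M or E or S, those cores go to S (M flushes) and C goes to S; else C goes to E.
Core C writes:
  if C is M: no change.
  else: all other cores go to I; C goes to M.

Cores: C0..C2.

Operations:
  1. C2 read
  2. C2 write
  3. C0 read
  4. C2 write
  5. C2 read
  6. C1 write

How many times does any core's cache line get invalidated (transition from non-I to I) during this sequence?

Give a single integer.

Op 1: C2 read [C2 read from I: no other sharers -> C2=E (exclusive)] -> [I,I,E] (invalidations this op: 0; running total: 0)
Op 2: C2 write [C2 write: invalidate none -> C2=M] -> [I,I,M] (invalidations this op: 0; running total: 0)
Op 3: C0 read [C0 read from I: others=['C2=M'] -> C0=S, others downsized to S] -> [S,I,S] (invalidations this op: 0; running total: 0)
Op 4: C2 write [C2 write: invalidate ['C0=S'] -> C2=M] -> [I,I,M] (invalidations this op: 1; running total: 1)
Op 5: C2 read [C2 read: already in M, no change] -> [I,I,M] (invalidations this op: 0; running total: 1)
Op 6: C1 write [C1 write: invalidate ['C2=M'] -> C1=M] -> [I,M,I] (invalidations this op: 1; running total: 2)

Answer: 2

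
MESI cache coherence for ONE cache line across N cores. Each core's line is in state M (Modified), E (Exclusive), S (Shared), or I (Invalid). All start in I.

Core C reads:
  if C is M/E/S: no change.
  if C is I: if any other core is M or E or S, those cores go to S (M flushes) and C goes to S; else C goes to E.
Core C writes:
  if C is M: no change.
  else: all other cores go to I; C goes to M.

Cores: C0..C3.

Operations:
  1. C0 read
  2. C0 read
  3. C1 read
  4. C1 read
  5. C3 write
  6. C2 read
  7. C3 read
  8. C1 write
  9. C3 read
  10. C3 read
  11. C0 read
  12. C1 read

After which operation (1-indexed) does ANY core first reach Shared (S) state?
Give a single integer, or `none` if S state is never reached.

Op 1: C0 read [C0 read from I: no other sharers -> C0=E (exclusive)] -> [E,I,I,I]
Op 2: C0 read [C0 read: already in E, no change] -> [E,I,I,I]
Op 3: C1 read [C1 read from I: others=['C0=E'] -> C1=S, others downsized to S] -> [S,S,I,I]
  -> First S state at op 3; remaining ops need not be traced.

Answer: 3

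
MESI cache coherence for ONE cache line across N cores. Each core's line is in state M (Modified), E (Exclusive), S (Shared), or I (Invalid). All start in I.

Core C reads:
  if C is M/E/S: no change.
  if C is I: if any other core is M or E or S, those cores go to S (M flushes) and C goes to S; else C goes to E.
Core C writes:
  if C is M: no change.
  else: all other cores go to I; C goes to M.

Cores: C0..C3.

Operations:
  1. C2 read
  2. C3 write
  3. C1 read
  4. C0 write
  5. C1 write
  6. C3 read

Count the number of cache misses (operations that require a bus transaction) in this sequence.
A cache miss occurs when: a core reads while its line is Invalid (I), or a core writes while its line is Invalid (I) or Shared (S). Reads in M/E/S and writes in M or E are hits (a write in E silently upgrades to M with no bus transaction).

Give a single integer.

Op 1: C2 read [C2 read from I: no other sharers -> C2=E (exclusive)] -> [I,I,E,I] [MISS #1: read from I]
Op 2: C3 write [C3 write: invalidate ['C2=E'] -> C3=M] -> [I,I,I,M] [MISS #2: write from I]
Op 3: C1 read [C1 read from I: others=['C3=M'] -> C1=S, others downsized to S] -> [I,S,I,S] [MISS #3: read from I]
Op 4: C0 write [C0 write: invalidate ['C1=S', 'C3=S'] -> C0=M] -> [M,I,I,I] [MISS #4: write from I]
Op 5: C1 write [C1 write: invalidate ['C0=M'] -> C1=M] -> [I,M,I,I] [MISS #5: write from I]
Op 6: C3 read [C3 read from I: others=['C1=M'] -> C3=S, others downsized to S] -> [I,S,I,S] [MISS #6: read from I]

Answer: 6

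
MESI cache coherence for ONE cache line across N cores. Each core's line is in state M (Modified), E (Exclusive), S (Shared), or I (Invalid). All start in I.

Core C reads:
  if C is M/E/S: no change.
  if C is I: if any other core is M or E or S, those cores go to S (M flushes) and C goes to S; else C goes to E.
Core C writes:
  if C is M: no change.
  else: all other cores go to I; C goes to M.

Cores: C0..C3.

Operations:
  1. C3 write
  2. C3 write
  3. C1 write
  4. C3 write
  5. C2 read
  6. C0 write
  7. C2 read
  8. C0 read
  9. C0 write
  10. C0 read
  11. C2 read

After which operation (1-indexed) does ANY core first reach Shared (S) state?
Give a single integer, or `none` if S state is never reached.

Op 1: C3 write [C3 write: invalidate none -> C3=M] -> [I,I,I,M]
Op 2: C3 write [C3 write: already M (modified), no change] -> [I,I,I,M]
Op 3: C1 write [C1 write: invalidate ['C3=M'] -> C1=M] -> [I,M,I,I]
Op 4: C3 write [C3 write: invalidate ['C1=M'] -> C3=M] -> [I,I,I,M]
Op 5: C2 read [C2 read from I: others=['C3=M'] -> C2=S, others downsized to S] -> [I,I,S,S]
  -> First S state at op 5; remaining ops need not be traced.

Answer: 5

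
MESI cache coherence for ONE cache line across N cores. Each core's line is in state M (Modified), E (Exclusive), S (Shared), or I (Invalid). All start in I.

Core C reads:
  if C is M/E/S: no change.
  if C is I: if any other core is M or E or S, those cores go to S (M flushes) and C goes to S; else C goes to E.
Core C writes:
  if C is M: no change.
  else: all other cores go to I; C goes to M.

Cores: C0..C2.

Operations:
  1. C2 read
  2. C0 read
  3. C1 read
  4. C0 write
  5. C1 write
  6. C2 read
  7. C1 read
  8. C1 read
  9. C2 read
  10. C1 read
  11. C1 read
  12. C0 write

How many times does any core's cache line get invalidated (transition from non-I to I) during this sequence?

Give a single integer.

Op 1: C2 read [C2 read from I: no other sharers -> C2=E (exclusive)] -> [I,I,E] (invalidations this op: 0; running total: 0)
Op 2: C0 read [C0 read from I: others=['C2=E'] -> C0=S, others downsized to S] -> [S,I,S] (invalidations this op: 0; running total: 0)
Op 3: C1 read [C1 read from I: others=['C0=S', 'C2=S'] -> C1=S, others downsized to S] -> [S,S,S] (invalidations this op: 0; running total: 0)
Op 4: C0 write [C0 write: invalidate ['C1=S', 'C2=S'] -> C0=M] -> [M,I,I] (invalidations this op: 2; running total: 2)
Op 5: C1 write [C1 write: invalidate ['C0=M'] -> C1=M] -> [I,M,I] (invalidations this op: 1; running total: 3)
Op 6: C2 read [C2 read from I: others=['C1=M'] -> C2=S, others downsized to S] -> [I,S,S] (invalidations this op: 0; running total: 3)
Op 7: C1 read [C1 read: already in S, no change] -> [I,S,S] (invalidations this op: 0; running total: 3)
Op 8: C1 read [C1 read: already in S, no change] -> [I,S,S] (invalidations this op: 0; running total: 3)
Op 9: C2 read [C2 read: already in S, no change] -> [I,S,S] (invalidations this op: 0; running total: 3)
Op 10: C1 read [C1 read: already in S, no change] -> [I,S,S] (invalidations this op: 0; running total: 3)
Op 11: C1 read [C1 read: already in S, no change] -> [I,S,S] (invalidations this op: 0; running total: 3)
Op 12: C0 write [C0 write: invalidate ['C1=S', 'C2=S'] -> C0=M] -> [M,I,I] (invalidations this op: 2; running total: 5)

Answer: 5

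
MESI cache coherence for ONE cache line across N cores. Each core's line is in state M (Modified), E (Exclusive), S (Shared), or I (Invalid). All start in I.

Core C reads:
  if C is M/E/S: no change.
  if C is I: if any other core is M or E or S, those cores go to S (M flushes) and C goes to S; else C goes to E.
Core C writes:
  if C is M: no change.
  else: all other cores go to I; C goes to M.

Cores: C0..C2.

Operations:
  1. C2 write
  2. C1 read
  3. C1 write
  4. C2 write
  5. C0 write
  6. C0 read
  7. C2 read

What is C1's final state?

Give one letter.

Op 1: C2 write [C2 write: invalidate none -> C2=M] -> [I,I,M]
Op 2: C1 read [C1 read from I: others=['C2=M'] -> C1=S, others downsized to S] -> [I,S,S]
Op 3: C1 write [C1 write: invalidate ['C2=S'] -> C1=M] -> [I,M,I]
Op 4: C2 write [C2 write: invalidate ['C1=M'] -> C2=M] -> [I,I,M]
Op 5: C0 write [C0 write: invalidate ['C2=M'] -> C0=M] -> [M,I,I]
Op 6: C0 read [C0 read: already in M, no change] -> [M,I,I]
Op 7: C2 read [C2 read from I: others=['C0=M'] -> C2=S, others downsized to S] -> [S,I,S]

Answer: I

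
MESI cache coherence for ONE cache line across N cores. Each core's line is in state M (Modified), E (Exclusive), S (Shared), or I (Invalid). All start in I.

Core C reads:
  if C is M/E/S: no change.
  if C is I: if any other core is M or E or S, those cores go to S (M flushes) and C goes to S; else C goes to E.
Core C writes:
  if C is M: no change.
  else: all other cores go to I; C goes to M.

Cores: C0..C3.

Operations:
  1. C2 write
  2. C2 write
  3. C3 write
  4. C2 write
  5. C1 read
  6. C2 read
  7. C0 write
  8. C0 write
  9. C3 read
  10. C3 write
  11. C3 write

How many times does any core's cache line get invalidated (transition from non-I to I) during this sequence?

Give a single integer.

Op 1: C2 write [C2 write: invalidate none -> C2=M] -> [I,I,M,I] (invalidations this op: 0; running total: 0)
Op 2: C2 write [C2 write: already M (modified), no change] -> [I,I,M,I] (invalidations this op: 0; running total: 0)
Op 3: C3 write [C3 write: invalidate ['C2=M'] -> C3=M] -> [I,I,I,M] (invalidations this op: 1; running total: 1)
Op 4: C2 write [C2 write: invalidate ['C3=M'] -> C2=M] -> [I,I,M,I] (invalidations this op: 1; running total: 2)
Op 5: C1 read [C1 read from I: others=['C2=M'] -> C1=S, others downsized to S] -> [I,S,S,I] (invalidations this op: 0; running total: 2)
Op 6: C2 read [C2 read: already in S, no change] -> [I,S,S,I] (invalidations this op: 0; running total: 2)
Op 7: C0 write [C0 write: invalidate ['C1=S', 'C2=S'] -> C0=M] -> [M,I,I,I] (invalidations this op: 2; running total: 4)
Op 8: C0 write [C0 write: already M (modified), no change] -> [M,I,I,I] (invalidations this op: 0; running total: 4)
Op 9: C3 read [C3 read from I: others=['C0=M'] -> C3=S, others downsized to S] -> [S,I,I,S] (invalidations this op: 0; running total: 4)
Op 10: C3 write [C3 write: invalidate ['C0=S'] -> C3=M] -> [I,I,I,M] (invalidations this op: 1; running total: 5)
Op 11: C3 write [C3 write: already M (modified), no change] -> [I,I,I,M] (invalidations this op: 0; running total: 5)

Answer: 5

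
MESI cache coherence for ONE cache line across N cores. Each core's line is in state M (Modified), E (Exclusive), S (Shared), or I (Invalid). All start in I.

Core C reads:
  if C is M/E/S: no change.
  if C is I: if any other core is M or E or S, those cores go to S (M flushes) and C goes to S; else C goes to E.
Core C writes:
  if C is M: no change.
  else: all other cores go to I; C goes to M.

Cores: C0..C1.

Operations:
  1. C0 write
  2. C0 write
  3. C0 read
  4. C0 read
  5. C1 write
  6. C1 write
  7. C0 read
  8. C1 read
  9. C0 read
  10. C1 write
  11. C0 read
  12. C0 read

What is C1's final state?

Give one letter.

Answer: S

Derivation:
Op 1: C0 write [C0 write: invalidate none -> C0=M] -> [M,I]
Op 2: C0 write [C0 write: already M (modified), no change] -> [M,I]
Op 3: C0 read [C0 read: already in M, no change] -> [M,I]
Op 4: C0 read [C0 read: already in M, no change] -> [M,I]
Op 5: C1 write [C1 write: invalidate ['C0=M'] -> C1=M] -> [I,M]
Op 6: C1 write [C1 write: already M (modified), no change] -> [I,M]
Op 7: C0 read [C0 read from I: others=['C1=M'] -> C0=S, others downsized to S] -> [S,S]
Op 8: C1 read [C1 read: already in S, no change] -> [S,S]
Op 9: C0 read [C0 read: already in S, no change] -> [S,S]
Op 10: C1 write [C1 write: invalidate ['C0=S'] -> C1=M] -> [I,M]
Op 11: C0 read [C0 read from I: others=['C1=M'] -> C0=S, others downsized to S] -> [S,S]
Op 12: C0 read [C0 read: already in S, no change] -> [S,S]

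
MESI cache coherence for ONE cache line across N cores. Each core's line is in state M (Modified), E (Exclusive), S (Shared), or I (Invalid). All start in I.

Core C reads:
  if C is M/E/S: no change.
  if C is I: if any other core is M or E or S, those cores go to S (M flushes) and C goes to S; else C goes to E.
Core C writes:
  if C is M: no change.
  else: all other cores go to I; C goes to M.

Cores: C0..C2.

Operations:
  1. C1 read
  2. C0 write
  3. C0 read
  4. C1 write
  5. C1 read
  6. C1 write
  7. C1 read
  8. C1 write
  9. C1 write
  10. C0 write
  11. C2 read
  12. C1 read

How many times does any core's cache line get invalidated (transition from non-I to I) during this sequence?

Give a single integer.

Answer: 3

Derivation:
Op 1: C1 read [C1 read from I: no other sharers -> C1=E (exclusive)] -> [I,E,I] (invalidations this op: 0; running total: 0)
Op 2: C0 write [C0 write: invalidate ['C1=E'] -> C0=M] -> [M,I,I] (invalidations this op: 1; running total: 1)
Op 3: C0 read [C0 read: already in M, no change] -> [M,I,I] (invalidations this op: 0; running total: 1)
Op 4: C1 write [C1 write: invalidate ['C0=M'] -> C1=M] -> [I,M,I] (invalidations this op: 1; running total: 2)
Op 5: C1 read [C1 read: already in M, no change] -> [I,M,I] (invalidations this op: 0; running total: 2)
Op 6: C1 write [C1 write: already M (modified), no change] -> [I,M,I] (invalidations this op: 0; running total: 2)
Op 7: C1 read [C1 read: already in M, no change] -> [I,M,I] (invalidations this op: 0; running total: 2)
Op 8: C1 write [C1 write: already M (modified), no change] -> [I,M,I] (invalidations this op: 0; running total: 2)
Op 9: C1 write [C1 write: already M (modified), no change] -> [I,M,I] (invalidations this op: 0; running total: 2)
Op 10: C0 write [C0 write: invalidate ['C1=M'] -> C0=M] -> [M,I,I] (invalidations this op: 1; running total: 3)
Op 11: C2 read [C2 read from I: others=['C0=M'] -> C2=S, others downsized to S] -> [S,I,S] (invalidations this op: 0; running total: 3)
Op 12: C1 read [C1 read from I: others=['C0=S', 'C2=S'] -> C1=S, others downsized to S] -> [S,S,S] (invalidations this op: 0; running total: 3)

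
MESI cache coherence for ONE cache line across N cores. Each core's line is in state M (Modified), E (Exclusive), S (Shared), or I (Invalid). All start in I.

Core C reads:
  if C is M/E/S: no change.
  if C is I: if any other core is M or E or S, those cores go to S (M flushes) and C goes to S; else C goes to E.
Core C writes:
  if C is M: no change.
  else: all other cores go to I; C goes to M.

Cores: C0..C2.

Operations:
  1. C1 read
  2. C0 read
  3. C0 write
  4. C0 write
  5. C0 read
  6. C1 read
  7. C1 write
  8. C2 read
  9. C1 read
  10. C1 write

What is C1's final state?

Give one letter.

Answer: M

Derivation:
Op 1: C1 read [C1 read from I: no other sharers -> C1=E (exclusive)] -> [I,E,I]
Op 2: C0 read [C0 read from I: others=['C1=E'] -> C0=S, others downsized to S] -> [S,S,I]
Op 3: C0 write [C0 write: invalidate ['C1=S'] -> C0=M] -> [M,I,I]
Op 4: C0 write [C0 write: already M (modified), no change] -> [M,I,I]
Op 5: C0 read [C0 read: already in M, no change] -> [M,I,I]
Op 6: C1 read [C1 read from I: others=['C0=M'] -> C1=S, others downsized to S] -> [S,S,I]
Op 7: C1 write [C1 write: invalidate ['C0=S'] -> C1=M] -> [I,M,I]
Op 8: C2 read [C2 read from I: others=['C1=M'] -> C2=S, others downsized to S] -> [I,S,S]
Op 9: C1 read [C1 read: already in S, no change] -> [I,S,S]
Op 10: C1 write [C1 write: invalidate ['C2=S'] -> C1=M] -> [I,M,I]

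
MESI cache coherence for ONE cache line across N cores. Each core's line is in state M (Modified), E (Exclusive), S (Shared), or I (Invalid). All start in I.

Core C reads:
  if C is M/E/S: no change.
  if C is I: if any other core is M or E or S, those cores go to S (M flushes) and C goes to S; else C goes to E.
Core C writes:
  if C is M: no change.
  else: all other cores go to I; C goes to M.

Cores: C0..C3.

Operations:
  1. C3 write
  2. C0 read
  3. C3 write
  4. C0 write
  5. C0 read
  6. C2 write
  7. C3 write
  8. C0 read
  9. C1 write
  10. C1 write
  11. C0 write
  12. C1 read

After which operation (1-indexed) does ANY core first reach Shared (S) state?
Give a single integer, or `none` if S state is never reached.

Answer: 2

Derivation:
Op 1: C3 write [C3 write: invalidate none -> C3=M] -> [I,I,I,M]
Op 2: C0 read [C0 read from I: others=['C3=M'] -> C0=S, others downsized to S] -> [S,I,I,S]
  -> First S state at op 2; remaining ops need not be traced.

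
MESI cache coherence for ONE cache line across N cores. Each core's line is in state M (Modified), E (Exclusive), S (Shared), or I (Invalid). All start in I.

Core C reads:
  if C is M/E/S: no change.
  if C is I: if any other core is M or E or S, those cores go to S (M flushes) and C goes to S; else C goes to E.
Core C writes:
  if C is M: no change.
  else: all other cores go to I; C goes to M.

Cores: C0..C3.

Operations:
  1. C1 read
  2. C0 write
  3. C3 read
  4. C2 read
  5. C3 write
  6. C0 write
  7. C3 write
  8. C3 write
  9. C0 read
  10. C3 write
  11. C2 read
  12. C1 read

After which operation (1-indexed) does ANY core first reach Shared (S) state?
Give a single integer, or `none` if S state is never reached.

Op 1: C1 read [C1 read from I: no other sharers -> C1=E (exclusive)] -> [I,E,I,I]
Op 2: C0 write [C0 write: invalidate ['C1=E'] -> C0=M] -> [M,I,I,I]
Op 3: C3 read [C3 read from I: others=['C0=M'] -> C3=S, others downsized to S] -> [S,I,I,S]
  -> First S state at op 3; remaining ops need not be traced.

Answer: 3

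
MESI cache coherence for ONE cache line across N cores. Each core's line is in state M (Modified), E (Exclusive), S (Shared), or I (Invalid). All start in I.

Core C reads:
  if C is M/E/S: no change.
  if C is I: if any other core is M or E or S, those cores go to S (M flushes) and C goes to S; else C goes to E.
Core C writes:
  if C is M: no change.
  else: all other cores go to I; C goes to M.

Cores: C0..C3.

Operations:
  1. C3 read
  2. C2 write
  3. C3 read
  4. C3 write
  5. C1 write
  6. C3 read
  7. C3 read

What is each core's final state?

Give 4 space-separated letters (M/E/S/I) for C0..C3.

Op 1: C3 read [C3 read from I: no other sharers -> C3=E (exclusive)] -> [I,I,I,E]
Op 2: C2 write [C2 write: invalidate ['C3=E'] -> C2=M] -> [I,I,M,I]
Op 3: C3 read [C3 read from I: others=['C2=M'] -> C3=S, others downsized to S] -> [I,I,S,S]
Op 4: C3 write [C3 write: invalidate ['C2=S'] -> C3=M] -> [I,I,I,M]
Op 5: C1 write [C1 write: invalidate ['C3=M'] -> C1=M] -> [I,M,I,I]
Op 6: C3 read [C3 read from I: others=['C1=M'] -> C3=S, others downsized to S] -> [I,S,I,S]
Op 7: C3 read [C3 read: already in S, no change] -> [I,S,I,S]

Answer: I S I S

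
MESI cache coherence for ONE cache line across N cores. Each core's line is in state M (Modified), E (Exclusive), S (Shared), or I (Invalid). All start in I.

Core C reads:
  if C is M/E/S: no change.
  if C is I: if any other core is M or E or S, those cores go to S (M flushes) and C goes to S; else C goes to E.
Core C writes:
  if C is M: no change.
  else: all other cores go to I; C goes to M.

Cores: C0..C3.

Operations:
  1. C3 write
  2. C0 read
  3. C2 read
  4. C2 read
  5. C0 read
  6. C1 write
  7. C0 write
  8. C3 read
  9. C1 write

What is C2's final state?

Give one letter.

Op 1: C3 write [C3 write: invalidate none -> C3=M] -> [I,I,I,M]
Op 2: C0 read [C0 read from I: others=['C3=M'] -> C0=S, others downsized to S] -> [S,I,I,S]
Op 3: C2 read [C2 read from I: others=['C0=S', 'C3=S'] -> C2=S, others downsized to S] -> [S,I,S,S]
Op 4: C2 read [C2 read: already in S, no change] -> [S,I,S,S]
Op 5: C0 read [C0 read: already in S, no change] -> [S,I,S,S]
Op 6: C1 write [C1 write: invalidate ['C0=S', 'C2=S', 'C3=S'] -> C1=M] -> [I,M,I,I]
Op 7: C0 write [C0 write: invalidate ['C1=M'] -> C0=M] -> [M,I,I,I]
Op 8: C3 read [C3 read from I: others=['C0=M'] -> C3=S, others downsized to S] -> [S,I,I,S]
Op 9: C1 write [C1 write: invalidate ['C0=S', 'C3=S'] -> C1=M] -> [I,M,I,I]

Answer: I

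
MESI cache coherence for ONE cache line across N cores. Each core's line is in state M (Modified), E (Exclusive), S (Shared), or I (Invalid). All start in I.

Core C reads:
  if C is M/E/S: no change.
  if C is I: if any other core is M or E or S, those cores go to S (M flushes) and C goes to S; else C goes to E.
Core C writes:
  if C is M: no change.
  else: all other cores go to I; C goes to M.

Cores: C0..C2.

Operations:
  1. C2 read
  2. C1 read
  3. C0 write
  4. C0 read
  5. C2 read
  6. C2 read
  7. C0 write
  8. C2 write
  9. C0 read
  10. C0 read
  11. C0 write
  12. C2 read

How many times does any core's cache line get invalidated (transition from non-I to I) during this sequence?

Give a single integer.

Answer: 5

Derivation:
Op 1: C2 read [C2 read from I: no other sharers -> C2=E (exclusive)] -> [I,I,E] (invalidations this op: 0; running total: 0)
Op 2: C1 read [C1 read from I: others=['C2=E'] -> C1=S, others downsized to S] -> [I,S,S] (invalidations this op: 0; running total: 0)
Op 3: C0 write [C0 write: invalidate ['C1=S', 'C2=S'] -> C0=M] -> [M,I,I] (invalidations this op: 2; running total: 2)
Op 4: C0 read [C0 read: already in M, no change] -> [M,I,I] (invalidations this op: 0; running total: 2)
Op 5: C2 read [C2 read from I: others=['C0=M'] -> C2=S, others downsized to S] -> [S,I,S] (invalidations this op: 0; running total: 2)
Op 6: C2 read [C2 read: already in S, no change] -> [S,I,S] (invalidations this op: 0; running total: 2)
Op 7: C0 write [C0 write: invalidate ['C2=S'] -> C0=M] -> [M,I,I] (invalidations this op: 1; running total: 3)
Op 8: C2 write [C2 write: invalidate ['C0=M'] -> C2=M] -> [I,I,M] (invalidations this op: 1; running total: 4)
Op 9: C0 read [C0 read from I: others=['C2=M'] -> C0=S, others downsized to S] -> [S,I,S] (invalidations this op: 0; running total: 4)
Op 10: C0 read [C0 read: already in S, no change] -> [S,I,S] (invalidations this op: 0; running total: 4)
Op 11: C0 write [C0 write: invalidate ['C2=S'] -> C0=M] -> [M,I,I] (invalidations this op: 1; running total: 5)
Op 12: C2 read [C2 read from I: others=['C0=M'] -> C2=S, others downsized to S] -> [S,I,S] (invalidations this op: 0; running total: 5)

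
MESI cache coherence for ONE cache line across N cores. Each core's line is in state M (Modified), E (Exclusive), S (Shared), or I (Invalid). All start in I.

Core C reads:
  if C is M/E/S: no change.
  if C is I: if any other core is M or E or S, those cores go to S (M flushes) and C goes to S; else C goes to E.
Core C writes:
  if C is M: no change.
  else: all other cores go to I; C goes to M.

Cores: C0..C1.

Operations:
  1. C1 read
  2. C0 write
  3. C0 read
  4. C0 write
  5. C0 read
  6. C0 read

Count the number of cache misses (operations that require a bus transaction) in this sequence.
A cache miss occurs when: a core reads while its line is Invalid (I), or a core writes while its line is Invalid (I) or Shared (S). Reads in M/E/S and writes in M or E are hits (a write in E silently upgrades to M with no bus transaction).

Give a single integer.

Answer: 2

Derivation:
Op 1: C1 read [C1 read from I: no other sharers -> C1=E (exclusive)] -> [I,E] [MISS #1: read from I]
Op 2: C0 write [C0 write: invalidate ['C1=E'] -> C0=M] -> [M,I] [MISS #2: write from I]
Op 3: C0 read [C0 read: already in M, no change] -> [M,I] [hit: read from M]
Op 4: C0 write [C0 write: already M (modified), no change] -> [M,I] [hit: write from M]
Op 5: C0 read [C0 read: already in M, no change] -> [M,I] [hit: read from M]
Op 6: C0 read [C0 read: already in M, no change] -> [M,I] [hit: read from M]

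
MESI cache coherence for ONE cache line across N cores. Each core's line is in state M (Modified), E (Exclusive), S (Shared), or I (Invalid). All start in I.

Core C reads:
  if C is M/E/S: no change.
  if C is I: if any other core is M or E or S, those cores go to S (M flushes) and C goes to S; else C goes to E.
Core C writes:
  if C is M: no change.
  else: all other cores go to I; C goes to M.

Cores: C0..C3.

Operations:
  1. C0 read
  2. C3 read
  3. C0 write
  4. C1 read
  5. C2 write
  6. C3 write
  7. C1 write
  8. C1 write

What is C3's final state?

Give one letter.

Op 1: C0 read [C0 read from I: no other sharers -> C0=E (exclusive)] -> [E,I,I,I]
Op 2: C3 read [C3 read from I: others=['C0=E'] -> C3=S, others downsized to S] -> [S,I,I,S]
Op 3: C0 write [C0 write: invalidate ['C3=S'] -> C0=M] -> [M,I,I,I]
Op 4: C1 read [C1 read from I: others=['C0=M'] -> C1=S, others downsized to S] -> [S,S,I,I]
Op 5: C2 write [C2 write: invalidate ['C0=S', 'C1=S'] -> C2=M] -> [I,I,M,I]
Op 6: C3 write [C3 write: invalidate ['C2=M'] -> C3=M] -> [I,I,I,M]
Op 7: C1 write [C1 write: invalidate ['C3=M'] -> C1=M] -> [I,M,I,I]
Op 8: C1 write [C1 write: already M (modified), no change] -> [I,M,I,I]

Answer: I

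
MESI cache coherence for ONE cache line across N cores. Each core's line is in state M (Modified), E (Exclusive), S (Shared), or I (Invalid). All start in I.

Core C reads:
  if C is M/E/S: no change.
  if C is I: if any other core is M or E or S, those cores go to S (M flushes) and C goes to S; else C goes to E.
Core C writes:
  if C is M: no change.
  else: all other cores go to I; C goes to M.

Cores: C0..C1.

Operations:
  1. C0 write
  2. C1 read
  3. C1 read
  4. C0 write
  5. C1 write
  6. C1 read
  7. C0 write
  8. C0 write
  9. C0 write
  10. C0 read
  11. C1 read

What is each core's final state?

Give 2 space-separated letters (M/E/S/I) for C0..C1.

Op 1: C0 write [C0 write: invalidate none -> C0=M] -> [M,I]
Op 2: C1 read [C1 read from I: others=['C0=M'] -> C1=S, others downsized to S] -> [S,S]
Op 3: C1 read [C1 read: already in S, no change] -> [S,S]
Op 4: C0 write [C0 write: invalidate ['C1=S'] -> C0=M] -> [M,I]
Op 5: C1 write [C1 write: invalidate ['C0=M'] -> C1=M] -> [I,M]
Op 6: C1 read [C1 read: already in M, no change] -> [I,M]
Op 7: C0 write [C0 write: invalidate ['C1=M'] -> C0=M] -> [M,I]
Op 8: C0 write [C0 write: already M (modified), no change] -> [M,I]
Op 9: C0 write [C0 write: already M (modified), no change] -> [M,I]
Op 10: C0 read [C0 read: already in M, no change] -> [M,I]
Op 11: C1 read [C1 read from I: others=['C0=M'] -> C1=S, others downsized to S] -> [S,S]

Answer: S S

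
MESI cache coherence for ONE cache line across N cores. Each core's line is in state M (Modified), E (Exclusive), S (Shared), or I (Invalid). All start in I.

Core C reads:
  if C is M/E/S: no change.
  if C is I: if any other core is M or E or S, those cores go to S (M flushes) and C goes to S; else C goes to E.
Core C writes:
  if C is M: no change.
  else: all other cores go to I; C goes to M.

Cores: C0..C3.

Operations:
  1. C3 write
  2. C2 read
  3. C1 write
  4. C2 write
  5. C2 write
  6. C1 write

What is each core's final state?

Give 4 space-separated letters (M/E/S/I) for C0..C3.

Answer: I M I I

Derivation:
Op 1: C3 write [C3 write: invalidate none -> C3=M] -> [I,I,I,M]
Op 2: C2 read [C2 read from I: others=['C3=M'] -> C2=S, others downsized to S] -> [I,I,S,S]
Op 3: C1 write [C1 write: invalidate ['C2=S', 'C3=S'] -> C1=M] -> [I,M,I,I]
Op 4: C2 write [C2 write: invalidate ['C1=M'] -> C2=M] -> [I,I,M,I]
Op 5: C2 write [C2 write: already M (modified), no change] -> [I,I,M,I]
Op 6: C1 write [C1 write: invalidate ['C2=M'] -> C1=M] -> [I,M,I,I]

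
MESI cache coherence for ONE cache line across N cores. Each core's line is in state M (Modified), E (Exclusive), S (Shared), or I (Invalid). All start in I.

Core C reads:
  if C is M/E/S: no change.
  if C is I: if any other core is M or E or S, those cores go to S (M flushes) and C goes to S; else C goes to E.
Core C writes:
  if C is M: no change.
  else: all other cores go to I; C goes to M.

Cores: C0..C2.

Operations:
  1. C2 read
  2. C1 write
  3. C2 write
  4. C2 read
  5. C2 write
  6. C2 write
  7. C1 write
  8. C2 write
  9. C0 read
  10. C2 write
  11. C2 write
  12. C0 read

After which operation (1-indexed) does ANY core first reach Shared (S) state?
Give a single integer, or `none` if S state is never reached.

Answer: 9

Derivation:
Op 1: C2 read [C2 read from I: no other sharers -> C2=E (exclusive)] -> [I,I,E]
Op 2: C1 write [C1 write: invalidate ['C2=E'] -> C1=M] -> [I,M,I]
Op 3: C2 write [C2 write: invalidate ['C1=M'] -> C2=M] -> [I,I,M]
Op 4: C2 read [C2 read: already in M, no change] -> [I,I,M]
Op 5: C2 write [C2 write: already M (modified), no change] -> [I,I,M]
Op 6: C2 write [C2 write: already M (modified), no change] -> [I,I,M]
Op 7: C1 write [C1 write: invalidate ['C2=M'] -> C1=M] -> [I,M,I]
Op 8: C2 write [C2 write: invalidate ['C1=M'] -> C2=M] -> [I,I,M]
Op 9: C0 read [C0 read from I: others=['C2=M'] -> C0=S, others downsized to S] -> [S,I,S]
  -> First S state at op 9; remaining ops need not be traced.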